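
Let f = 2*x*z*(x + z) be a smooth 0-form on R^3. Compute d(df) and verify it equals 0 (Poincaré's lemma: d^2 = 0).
d(df) = 0

Step 1: df = sum_i (∂f/∂x_i) dx_i = (2*z*(2*x + z)) dx + (0) dy + (2*x*(x + 2*z)) dz.
Step 2: Apply d again. Using the 1-form formula, the coefficient of dx ∧ dy in d(df) is ∂^2 f/∂x ∂y - ∂^2 f/∂y ∂x = (0) - (0) = 0 (equality of mixed partials for smooth f).
Similarly for dx ∧ dz and dy ∧ dz — all coefficients vanish. So d(df) = 0.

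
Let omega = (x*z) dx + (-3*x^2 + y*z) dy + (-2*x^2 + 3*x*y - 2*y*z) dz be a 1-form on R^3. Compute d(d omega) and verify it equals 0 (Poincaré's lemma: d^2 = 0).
d(d omega) = 0

Step 1: d omega = sum_{i<j} (∂f_j/∂x_i - ∂f_i/∂x_j) dx_i ∧ dx_j:
  coeff of dx ∧ dy: -6*x
  coeff of dx ∧ dz: -5*x + 3*y
  coeff of dy ∧ dz: 3*x - y - 2*z
Step 2: Apply d again to each 2-form coefficient. The only possible 3-form in R^3 is dx ∧ dy ∧ dz, with coefficient
  ∂(coeff of dy∧dz)/∂x - ∂(coeff of dx∧dz)/∂y + ∂(coeff of dx∧dy)/∂z
  = ∂/∂x (3*x - y - 2*z) - ∂/∂y (-5*x + 3*y) + ∂/∂z (-6*x).
Each of these terms simplifies to sums of mixed partials that cancel in pairs. The result is 0 (by equality of mixed partials for smooth functions — Schwarz / Clairaut).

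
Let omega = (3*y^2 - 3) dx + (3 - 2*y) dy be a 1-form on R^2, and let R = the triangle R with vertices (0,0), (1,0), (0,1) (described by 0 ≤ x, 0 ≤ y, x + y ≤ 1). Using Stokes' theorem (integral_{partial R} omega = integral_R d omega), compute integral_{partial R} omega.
integral_(partial R) omega = -1

Stokes: integral_partial_R omega = integral_R d omega with d omega = (∂Q/∂x - ∂P/∂y) dx ∧ dy.
  ∂Q/∂x = 0
  ∂P/∂y = 6*y
  integrand = ∂Q/∂x - ∂P/∂y = -6*y.
Integrating over R: integral_0^1 integral_0^{1-x} (-6*y) dy dx = -1.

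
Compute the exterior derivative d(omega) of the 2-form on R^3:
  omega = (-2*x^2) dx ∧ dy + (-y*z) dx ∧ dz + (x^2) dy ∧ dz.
d(omega) = (2*x + z) dx ∧ dy ∧ dz

For a 2-form omega = sum_{i<j} g_{ij} dx_i ∧ dx_j, the exterior derivative is
  d(omega) = sum_{i<j} d(g_{ij}) ∧ dx_i ∧ dx_j = sum_{i<j, k} (∂g_{ij}/∂x_k) dx_k ∧ dx_i ∧ dx_j.
Expand each term, using dx_k ∧ dx_i ∧ dx_j = sgn(permutation) dx_{(a)} ∧ dx_{(b)} ∧ dx_{(c)} with (a < b < c) sorted:
  d(-y*z) includes (∂/∂y)(-y*z) dy = (-z) dy, which multiplied by dx ∧ dz gives (z) dx ∧ dy ∧ dz
  d(x^2) includes (∂/∂x)(x^2) dx = (2*x) dx, which multiplied by dy ∧ dz gives (2*x) dx ∧ dy ∧ dz
Collecting like 3-forms: d(omega) = (2*x + z) dx ∧ dy ∧ dz.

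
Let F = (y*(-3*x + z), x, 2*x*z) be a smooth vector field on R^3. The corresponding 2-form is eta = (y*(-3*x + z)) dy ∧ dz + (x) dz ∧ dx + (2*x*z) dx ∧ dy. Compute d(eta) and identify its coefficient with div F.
d(eta) = (2*x - 3*y) dx ∧ dy ∧ dz; div F = 2*x - 3*y

For a 2-form in R^3 of the form above, applying d gives a 3-form with coefficient ∂P/∂x + ∂Q/∂y + ∂R/∂z:
  ∂P/∂x = -3*y
  ∂Q/∂y = 0
  ∂R/∂z = 2*x
Sum = 2*x - 3*y, which is exactly div F.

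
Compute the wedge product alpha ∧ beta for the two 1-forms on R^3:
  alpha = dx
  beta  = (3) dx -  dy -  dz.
alpha ∧ beta = (-1) dx ∧ dy + (-1) dx ∧ dz

Distribute the wedge, using dx_i ∧ dx_j = -dx_j ∧ dx_i and dx_i ∧ dx_i = 0. For each pair (i, j) with i < j, the coefficient of dx_i ∧ dx_j in alpha ∧ beta is (alpha_i * beta_j - alpha_j * beta_i). Collecting: alpha ∧ beta = (-1) dx ∧ dy + (-1) dx ∧ dz.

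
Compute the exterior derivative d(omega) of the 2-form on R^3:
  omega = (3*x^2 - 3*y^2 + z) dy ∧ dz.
d(omega) = (6*x) dx ∧ dy ∧ dz

For a 2-form omega = sum_{i<j} g_{ij} dx_i ∧ dx_j, the exterior derivative is
  d(omega) = sum_{i<j} d(g_{ij}) ∧ dx_i ∧ dx_j = sum_{i<j, k} (∂g_{ij}/∂x_k) dx_k ∧ dx_i ∧ dx_j.
Expand each term, using dx_k ∧ dx_i ∧ dx_j = sgn(permutation) dx_{(a)} ∧ dx_{(b)} ∧ dx_{(c)} with (a < b < c) sorted:
  d(3*x^2 - 3*y^2 + z) includes (∂/∂x)(3*x^2 - 3*y^2 + z) dx = (6*x) dx, which multiplied by dy ∧ dz gives (6*x) dx ∧ dy ∧ dz
Collecting like 3-forms: d(omega) = (6*x) dx ∧ dy ∧ dz.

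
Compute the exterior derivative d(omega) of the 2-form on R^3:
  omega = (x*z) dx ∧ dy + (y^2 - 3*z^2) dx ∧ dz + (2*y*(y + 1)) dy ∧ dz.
d(omega) = (x - 2*y) dx ∧ dy ∧ dz

For a 2-form omega = sum_{i<j} g_{ij} dx_i ∧ dx_j, the exterior derivative is
  d(omega) = sum_{i<j} d(g_{ij}) ∧ dx_i ∧ dx_j = sum_{i<j, k} (∂g_{ij}/∂x_k) dx_k ∧ dx_i ∧ dx_j.
Expand each term, using dx_k ∧ dx_i ∧ dx_j = sgn(permutation) dx_{(a)} ∧ dx_{(b)} ∧ dx_{(c)} with (a < b < c) sorted:
  d(x*z) includes (∂/∂z)(x*z) dz = (x) dz, which multiplied by dx ∧ dy gives (x) dx ∧ dy ∧ dz
  d(y^2 - 3*z^2) includes (∂/∂y)(y^2 - 3*z^2) dy = (2*y) dy, which multiplied by dx ∧ dz gives (-2*y) dx ∧ dy ∧ dz
Collecting like 3-forms: d(omega) = (x - 2*y) dx ∧ dy ∧ dz.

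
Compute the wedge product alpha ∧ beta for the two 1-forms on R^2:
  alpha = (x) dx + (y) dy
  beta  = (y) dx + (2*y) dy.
alpha ∧ beta = (y*(2*x - y)) dx ∧ dy

Distribute the wedge, using dx_i ∧ dx_j = -dx_j ∧ dx_i and dx_i ∧ dx_i = 0. For each pair (i, j) with i < j, the coefficient of dx_i ∧ dx_j in alpha ∧ beta is (alpha_i * beta_j - alpha_j * beta_i). Collecting: alpha ∧ beta = (y*(2*x - y)) dx ∧ dy.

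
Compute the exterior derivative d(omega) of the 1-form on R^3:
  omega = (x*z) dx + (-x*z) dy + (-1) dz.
d(omega) = (-z) dx ∧ dy + (-x) dx ∧ dz + (x) dy ∧ dz

For a 1-form omega = sum_i f_i dx_i, the exterior derivative is
  d(omega) = sum_{i < j} (∂f_j/∂x_i - ∂f_i/∂x_j) dx_i ∧ dx_j.
  coefficient of dx ∧ dy: ∂f_2/∂x - ∂f_1/∂y = ∂(-x*z)/∂x - ∂(x*z)/∂y = -z
  coefficient of dx ∧ dz: ∂f_3/∂x - ∂f_1/∂z = ∂(-1)/∂x - ∂(x*z)/∂z = -x
  coefficient of dy ∧ dz: ∂f_3/∂y - ∂f_2/∂z = ∂(-1)/∂y - ∂(-x*z)/∂z = x
Assembling: d(omega) = (-z) dx ∧ dy + (-x) dx ∧ dz + (x) dy ∧ dz.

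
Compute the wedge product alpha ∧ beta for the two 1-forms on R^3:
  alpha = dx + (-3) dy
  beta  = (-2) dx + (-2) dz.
alpha ∧ beta = (-2) dx ∧ dz + (-6) dx ∧ dy + (6) dy ∧ dz

Distribute the wedge, using dx_i ∧ dx_j = -dx_j ∧ dx_i and dx_i ∧ dx_i = 0. For each pair (i, j) with i < j, the coefficient of dx_i ∧ dx_j in alpha ∧ beta is (alpha_i * beta_j - alpha_j * beta_i). Collecting: alpha ∧ beta = (-2) dx ∧ dz + (-6) dx ∧ dy + (6) dy ∧ dz.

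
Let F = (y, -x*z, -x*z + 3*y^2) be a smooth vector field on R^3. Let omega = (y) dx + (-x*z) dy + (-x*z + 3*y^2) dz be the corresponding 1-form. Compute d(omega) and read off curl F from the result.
d(omega) = (x + 6*y) dy ∧ dz + (z) dz ∧ dx + (-z - 1) dx ∧ dy; curl F = (x + 6*y, z, -z - 1)

d omega = sum_{i<j} (∂f_j/∂x_i - ∂f_i/∂x_j) dx_i ∧ dx_j. Under the identification (dy ∧ dz, dz ∧ dx, dx ∧ dy) ↔ (e_x, e_y, e_z), the coefficients are exactly the components of curl F. Compute:
  ∂R/∂y - ∂Q/∂z = (6*y) - (-x) = x + 6*y
  ∂P/∂z - ∂R/∂x = (0) - (-z) = z
  ∂Q/∂x - ∂P/∂y = (-z) - (1) = -z - 1.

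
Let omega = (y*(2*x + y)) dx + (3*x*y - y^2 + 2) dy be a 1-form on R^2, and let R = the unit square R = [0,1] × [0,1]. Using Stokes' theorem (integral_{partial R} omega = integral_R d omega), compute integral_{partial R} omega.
integral_(partial R) omega = -1/2

Stokes: integral_partial_R omega = integral_R d omega with d omega = (∂Q/∂x - ∂P/∂y) dx ∧ dy.
  ∂Q/∂x = 3*y
  ∂P/∂y = 2*x + 2*y
  integrand = ∂Q/∂x - ∂P/∂y = -2*x + y.
Integrating over R: integral_0^1 integral_0^1 (-2*x + y) dx dy = -1/2.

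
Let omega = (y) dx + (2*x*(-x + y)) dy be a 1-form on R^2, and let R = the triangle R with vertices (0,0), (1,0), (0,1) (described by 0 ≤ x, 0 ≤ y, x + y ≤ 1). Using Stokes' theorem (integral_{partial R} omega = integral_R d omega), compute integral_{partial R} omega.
integral_(partial R) omega = -5/6

Stokes: integral_partial_R omega = integral_R d omega with d omega = (∂Q/∂x - ∂P/∂y) dx ∧ dy.
  ∂Q/∂x = -4*x + 2*y
  ∂P/∂y = 1
  integrand = ∂Q/∂x - ∂P/∂y = -4*x + 2*y - 1.
Integrating over R: integral_0^1 integral_0^{1-x} (-4*x + 2*y - 1) dy dx = -5/6.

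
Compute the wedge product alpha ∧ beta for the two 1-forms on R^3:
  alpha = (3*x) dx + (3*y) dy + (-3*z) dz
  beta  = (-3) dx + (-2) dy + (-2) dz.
alpha ∧ beta = (-6*x + 9*y) dx ∧ dy + (-6*x - 9*z) dx ∧ dz + (-6*y - 6*z) dy ∧ dz

Distribute the wedge, using dx_i ∧ dx_j = -dx_j ∧ dx_i and dx_i ∧ dx_i = 0. For each pair (i, j) with i < j, the coefficient of dx_i ∧ dx_j in alpha ∧ beta is (alpha_i * beta_j - alpha_j * beta_i). Collecting: alpha ∧ beta = (-6*x + 9*y) dx ∧ dy + (-6*x - 9*z) dx ∧ dz + (-6*y - 6*z) dy ∧ dz.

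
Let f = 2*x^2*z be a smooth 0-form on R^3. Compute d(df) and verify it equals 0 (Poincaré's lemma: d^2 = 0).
d(df) = 0

Step 1: df = sum_i (∂f/∂x_i) dx_i = (4*x*z) dx + (0) dy + (2*x^2) dz.
Step 2: Apply d again. Using the 1-form formula, the coefficient of dx ∧ dy in d(df) is ∂^2 f/∂x ∂y - ∂^2 f/∂y ∂x = (0) - (0) = 0 (equality of mixed partials for smooth f).
Similarly for dx ∧ dz and dy ∧ dz — all coefficients vanish. So d(df) = 0.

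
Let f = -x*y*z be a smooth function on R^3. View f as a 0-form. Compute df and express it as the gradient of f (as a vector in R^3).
df = (-y*z) dx + (-x*z) dy + (-x*y) dz; grad f = (-y*z, -x*z, -x*y)

For a 0-form f, d f = (∂f/∂x) dx + (∂f/∂y) dy + (∂f/∂z) dz. The components of the vector representation are exactly the entries of grad f in Cartesian coordinates:
  ∂f/∂x = -y*z
  ∂f/∂y = -x*z
  ∂f/∂z = -x*y.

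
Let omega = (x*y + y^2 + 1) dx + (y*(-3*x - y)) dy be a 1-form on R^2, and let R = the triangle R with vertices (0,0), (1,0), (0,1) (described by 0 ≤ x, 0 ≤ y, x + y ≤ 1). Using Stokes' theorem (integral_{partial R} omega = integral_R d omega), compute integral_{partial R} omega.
integral_(partial R) omega = -1

Stokes: integral_partial_R omega = integral_R d omega with d omega = (∂Q/∂x - ∂P/∂y) dx ∧ dy.
  ∂Q/∂x = -3*y
  ∂P/∂y = x + 2*y
  integrand = ∂Q/∂x - ∂P/∂y = -x - 5*y.
Integrating over R: integral_0^1 integral_0^{1-x} (-x - 5*y) dy dx = -1.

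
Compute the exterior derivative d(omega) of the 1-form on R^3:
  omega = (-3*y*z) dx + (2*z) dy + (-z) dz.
d(omega) = (3*z) dx ∧ dy + (3*y) dx ∧ dz + (-2) dy ∧ dz

For a 1-form omega = sum_i f_i dx_i, the exterior derivative is
  d(omega) = sum_{i < j} (∂f_j/∂x_i - ∂f_i/∂x_j) dx_i ∧ dx_j.
  coefficient of dx ∧ dy: ∂f_2/∂x - ∂f_1/∂y = ∂(2*z)/∂x - ∂(-3*y*z)/∂y = 3*z
  coefficient of dx ∧ dz: ∂f_3/∂x - ∂f_1/∂z = ∂(-z)/∂x - ∂(-3*y*z)/∂z = 3*y
  coefficient of dy ∧ dz: ∂f_3/∂y - ∂f_2/∂z = ∂(-z)/∂y - ∂(2*z)/∂z = -2
Assembling: d(omega) = (3*z) dx ∧ dy + (3*y) dx ∧ dz + (-2) dy ∧ dz.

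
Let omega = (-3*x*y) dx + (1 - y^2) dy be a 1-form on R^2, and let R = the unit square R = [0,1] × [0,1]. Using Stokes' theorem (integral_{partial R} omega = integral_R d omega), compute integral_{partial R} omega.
integral_(partial R) omega = 3/2

Stokes: integral_partial_R omega = integral_R d omega with d omega = (∂Q/∂x - ∂P/∂y) dx ∧ dy.
  ∂Q/∂x = 0
  ∂P/∂y = -3*x
  integrand = ∂Q/∂x - ∂P/∂y = 3*x.
Integrating over R: integral_0^1 integral_0^1 (3*x) dx dy = 3/2.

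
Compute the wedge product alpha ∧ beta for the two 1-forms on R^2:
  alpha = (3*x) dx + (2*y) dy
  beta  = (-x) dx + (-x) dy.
alpha ∧ beta = (x*(-3*x + 2*y)) dx ∧ dy

Distribute the wedge, using dx_i ∧ dx_j = -dx_j ∧ dx_i and dx_i ∧ dx_i = 0. For each pair (i, j) with i < j, the coefficient of dx_i ∧ dx_j in alpha ∧ beta is (alpha_i * beta_j - alpha_j * beta_i). Collecting: alpha ∧ beta = (x*(-3*x + 2*y)) dx ∧ dy.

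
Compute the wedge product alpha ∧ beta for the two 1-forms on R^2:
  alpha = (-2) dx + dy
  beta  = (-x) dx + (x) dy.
alpha ∧ beta = (-x) dx ∧ dy

Distribute the wedge, using dx_i ∧ dx_j = -dx_j ∧ dx_i and dx_i ∧ dx_i = 0. For each pair (i, j) with i < j, the coefficient of dx_i ∧ dx_j in alpha ∧ beta is (alpha_i * beta_j - alpha_j * beta_i). Collecting: alpha ∧ beta = (-x) dx ∧ dy.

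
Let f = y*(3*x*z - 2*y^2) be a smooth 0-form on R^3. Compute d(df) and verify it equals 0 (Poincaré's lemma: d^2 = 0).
d(df) = 0

Step 1: df = sum_i (∂f/∂x_i) dx_i = (3*y*z) dx + (3*x*z - 6*y^2) dy + (3*x*y) dz.
Step 2: Apply d again. Using the 1-form formula, the coefficient of dx ∧ dy in d(df) is ∂^2 f/∂x ∂y - ∂^2 f/∂y ∂x = (3*z) - (3*z) = 0 (equality of mixed partials for smooth f).
Similarly for dx ∧ dz and dy ∧ dz — all coefficients vanish. So d(df) = 0.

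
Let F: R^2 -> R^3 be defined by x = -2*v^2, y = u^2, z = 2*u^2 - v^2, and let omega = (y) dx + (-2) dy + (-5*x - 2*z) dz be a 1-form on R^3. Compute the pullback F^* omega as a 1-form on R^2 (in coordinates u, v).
F^* omega = (4*u*(-4*u^2 + 12*v^2 - 1)) du + (4*v*(u^2 - 6*v^2)) dv

Using F^*(f dg) = (f ∘ F) d(g ∘ F), substitute each coordinate x_i by F_i(u, v) in f_i, and replace dx_i by d F_i = (∂F_i/∂u) du + (∂F_i/∂v) dv.
  For the x component: f_1(F) = u^2; d F_1 = (0) du + (-4*v) dv
  For the y component: f_2(F) = -2; d F_2 = (2*u) du + (0) dv
  For the z component: f_3(F) = -4*u^2 + 12*v^2; d F_3 = (4*u) du + (-2*v) dv
Combining and collecting du, dv coefficients:
  coeff of du: 4*u*(-4*u^2 + 12*v^2 - 1)
  coeff of dv: 4*v*(u^2 - 6*v^2)
F^* omega = (4*u*(-4*u^2 + 12*v^2 - 1)) du + (4*v*(u^2 - 6*v^2)) dv.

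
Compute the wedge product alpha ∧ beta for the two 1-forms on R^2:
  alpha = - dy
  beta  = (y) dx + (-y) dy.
alpha ∧ beta = (y) dx ∧ dy

Distribute the wedge, using dx_i ∧ dx_j = -dx_j ∧ dx_i and dx_i ∧ dx_i = 0. For each pair (i, j) with i < j, the coefficient of dx_i ∧ dx_j in alpha ∧ beta is (alpha_i * beta_j - alpha_j * beta_i). Collecting: alpha ∧ beta = (y) dx ∧ dy.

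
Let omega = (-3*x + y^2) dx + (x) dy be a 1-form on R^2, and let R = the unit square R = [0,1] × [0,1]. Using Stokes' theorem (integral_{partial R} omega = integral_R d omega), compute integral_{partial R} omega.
integral_(partial R) omega = 0

Stokes: integral_partial_R omega = integral_R d omega with d omega = (∂Q/∂x - ∂P/∂y) dx ∧ dy.
  ∂Q/∂x = 1
  ∂P/∂y = 2*y
  integrand = ∂Q/∂x - ∂P/∂y = 1 - 2*y.
Integrating over R: integral_0^1 integral_0^1 (1 - 2*y) dx dy = 0.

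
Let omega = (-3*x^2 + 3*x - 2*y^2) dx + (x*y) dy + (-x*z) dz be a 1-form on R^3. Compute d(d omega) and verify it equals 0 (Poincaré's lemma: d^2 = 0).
d(d omega) = 0

Step 1: d omega = sum_{i<j} (∂f_j/∂x_i - ∂f_i/∂x_j) dx_i ∧ dx_j:
  coeff of dx ∧ dy: 5*y
  coeff of dx ∧ dz: -z
  coeff of dy ∧ dz: 0
Step 2: Apply d again to each 2-form coefficient. The only possible 3-form in R^3 is dx ∧ dy ∧ dz, with coefficient
  ∂(coeff of dy∧dz)/∂x - ∂(coeff of dx∧dz)/∂y + ∂(coeff of dx∧dy)/∂z
  = ∂/∂x (0) - ∂/∂y (-z) + ∂/∂z (5*y).
Each of these terms simplifies to sums of mixed partials that cancel in pairs. The result is 0 (by equality of mixed partials for smooth functions — Schwarz / Clairaut).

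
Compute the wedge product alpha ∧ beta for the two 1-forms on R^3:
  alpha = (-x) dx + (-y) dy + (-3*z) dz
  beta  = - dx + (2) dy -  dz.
alpha ∧ beta = (-2*x - y) dx ∧ dy + (x - 3*z) dx ∧ dz + (y + 6*z) dy ∧ dz

Distribute the wedge, using dx_i ∧ dx_j = -dx_j ∧ dx_i and dx_i ∧ dx_i = 0. For each pair (i, j) with i < j, the coefficient of dx_i ∧ dx_j in alpha ∧ beta is (alpha_i * beta_j - alpha_j * beta_i). Collecting: alpha ∧ beta = (-2*x - y) dx ∧ dy + (x - 3*z) dx ∧ dz + (y + 6*z) dy ∧ dz.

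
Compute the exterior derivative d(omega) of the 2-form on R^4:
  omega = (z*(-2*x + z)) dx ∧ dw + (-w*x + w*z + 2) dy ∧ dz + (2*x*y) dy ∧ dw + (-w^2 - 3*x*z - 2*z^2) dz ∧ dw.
d(omega) = (2*x - 5*z) dx ∧ dz ∧ dw + (-w) dx ∧ dy ∧ dz + (-x + z) dy ∧ dz ∧ dw + (2*y) dx ∧ dy ∧ dw

For a 2-form omega = sum_{i<j} g_{ij} dx_i ∧ dx_j, the exterior derivative is
  d(omega) = sum_{i<j} d(g_{ij}) ∧ dx_i ∧ dx_j = sum_{i<j, k} (∂g_{ij}/∂x_k) dx_k ∧ dx_i ∧ dx_j.
Expand each term, using dx_k ∧ dx_i ∧ dx_j = sgn(permutation) dx_{(a)} ∧ dx_{(b)} ∧ dx_{(c)} with (a < b < c) sorted:
  d(z*(-2*x + z)) includes (∂/∂z)(z*(-2*x + z)) dz = (-2*x + 2*z) dz, which multiplied by dx ∧ dw gives (2*x - 2*z) dx ∧ dz ∧ dw
  d(-w*x + w*z + 2) includes (∂/∂x)(-w*x + w*z + 2) dx = (-w) dx, which multiplied by dy ∧ dz gives (-w) dx ∧ dy ∧ dz
  d(-w*x + w*z + 2) includes (∂/∂w)(-w*x + w*z + 2) dw = (-x + z) dw, which multiplied by dy ∧ dz gives (-x + z) dy ∧ dz ∧ dw
  d(2*x*y) includes (∂/∂x)(2*x*y) dx = (2*y) dx, which multiplied by dy ∧ dw gives (2*y) dx ∧ dy ∧ dw
  d(-w^2 - 3*x*z - 2*z^2) includes (∂/∂x)(-w^2 - 3*x*z - 2*z^2) dx = (-3*z) dx, which multiplied by dz ∧ dw gives (-3*z) dx ∧ dz ∧ dw
Collecting like 3-forms: d(omega) = (2*x - 5*z) dx ∧ dz ∧ dw + (-w) dx ∧ dy ∧ dz + (-x + z) dy ∧ dz ∧ dw + (2*y) dx ∧ dy ∧ dw.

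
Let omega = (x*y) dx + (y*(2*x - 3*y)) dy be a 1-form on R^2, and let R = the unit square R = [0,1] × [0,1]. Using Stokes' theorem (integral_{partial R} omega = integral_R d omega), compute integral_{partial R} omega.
integral_(partial R) omega = 1/2

Stokes: integral_partial_R omega = integral_R d omega with d omega = (∂Q/∂x - ∂P/∂y) dx ∧ dy.
  ∂Q/∂x = 2*y
  ∂P/∂y = x
  integrand = ∂Q/∂x - ∂P/∂y = -x + 2*y.
Integrating over R: integral_0^1 integral_0^1 (-x + 2*y) dx dy = 1/2.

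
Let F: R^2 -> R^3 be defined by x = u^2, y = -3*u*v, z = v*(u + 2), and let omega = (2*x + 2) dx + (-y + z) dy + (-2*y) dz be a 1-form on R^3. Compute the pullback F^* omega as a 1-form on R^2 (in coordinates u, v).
F^* omega = (4*u^3 - 6*u*v^2 + 4*u - 6*v^2) du + (6*u*v*(1 - u)) dv

Using F^*(f dg) = (f ∘ F) d(g ∘ F), substitute each coordinate x_i by F_i(u, v) in f_i, and replace dx_i by d F_i = (∂F_i/∂u) du + (∂F_i/∂v) dv.
  For the x component: f_1(F) = 2*u^2 + 2; d F_1 = (2*u) du + (0) dv
  For the y component: f_2(F) = 2*v*(2*u + 1); d F_2 = (-3*v) du + (-3*u) dv
  For the z component: f_3(F) = 6*u*v; d F_3 = (v) du + (u + 2) dv
Combining and collecting du, dv coefficients:
  coeff of du: 4*u^3 - 6*u*v^2 + 4*u - 6*v^2
  coeff of dv: 6*u*v*(1 - u)
F^* omega = (4*u^3 - 6*u*v^2 + 4*u - 6*v^2) du + (6*u*v*(1 - u)) dv.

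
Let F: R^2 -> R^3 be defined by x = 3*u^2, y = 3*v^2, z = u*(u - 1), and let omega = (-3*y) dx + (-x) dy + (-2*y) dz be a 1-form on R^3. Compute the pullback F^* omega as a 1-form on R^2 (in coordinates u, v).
F^* omega = (v^2*(6 - 66*u)) du + (-18*u^2*v) dv

Using F^*(f dg) = (f ∘ F) d(g ∘ F), substitute each coordinate x_i by F_i(u, v) in f_i, and replace dx_i by d F_i = (∂F_i/∂u) du + (∂F_i/∂v) dv.
  For the x component: f_1(F) = -9*v^2; d F_1 = (6*u) du + (0) dv
  For the y component: f_2(F) = -3*u^2; d F_2 = (0) du + (6*v) dv
  For the z component: f_3(F) = -6*v^2; d F_3 = (2*u - 1) du + (0) dv
Combining and collecting du, dv coefficients:
  coeff of du: v^2*(6 - 66*u)
  coeff of dv: -18*u^2*v
F^* omega = (v^2*(6 - 66*u)) du + (-18*u^2*v) dv.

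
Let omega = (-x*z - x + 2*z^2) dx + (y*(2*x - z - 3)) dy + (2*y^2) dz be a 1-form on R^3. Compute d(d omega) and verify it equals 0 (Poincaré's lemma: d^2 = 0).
d(d omega) = 0

Step 1: d omega = sum_{i<j} (∂f_j/∂x_i - ∂f_i/∂x_j) dx_i ∧ dx_j:
  coeff of dx ∧ dy: 2*y
  coeff of dx ∧ dz: x - 4*z
  coeff of dy ∧ dz: 5*y
Step 2: Apply d again to each 2-form coefficient. The only possible 3-form in R^3 is dx ∧ dy ∧ dz, with coefficient
  ∂(coeff of dy∧dz)/∂x - ∂(coeff of dx∧dz)/∂y + ∂(coeff of dx∧dy)/∂z
  = ∂/∂x (5*y) - ∂/∂y (x - 4*z) + ∂/∂z (2*y).
Each of these terms simplifies to sums of mixed partials that cancel in pairs. The result is 0 (by equality of mixed partials for smooth functions — Schwarz / Clairaut).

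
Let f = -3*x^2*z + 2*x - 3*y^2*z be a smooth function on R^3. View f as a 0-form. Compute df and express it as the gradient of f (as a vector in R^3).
df = (-6*x*z + 2) dx + (-6*y*z) dy + (-3*x^2 - 3*y^2) dz; grad f = (-6*x*z + 2, -6*y*z, -3*x^2 - 3*y^2)

For a 0-form f, d f = (∂f/∂x) dx + (∂f/∂y) dy + (∂f/∂z) dz. The components of the vector representation are exactly the entries of grad f in Cartesian coordinates:
  ∂f/∂x = -6*x*z + 2
  ∂f/∂y = -6*y*z
  ∂f/∂z = -3*x^2 - 3*y^2.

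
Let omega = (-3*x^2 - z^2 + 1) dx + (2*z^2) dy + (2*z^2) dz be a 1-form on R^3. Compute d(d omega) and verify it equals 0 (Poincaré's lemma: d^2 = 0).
d(d omega) = 0

Step 1: d omega = sum_{i<j} (∂f_j/∂x_i - ∂f_i/∂x_j) dx_i ∧ dx_j:
  coeff of dx ∧ dy: 0
  coeff of dx ∧ dz: 2*z
  coeff of dy ∧ dz: -4*z
Step 2: Apply d again to each 2-form coefficient. The only possible 3-form in R^3 is dx ∧ dy ∧ dz, with coefficient
  ∂(coeff of dy∧dz)/∂x - ∂(coeff of dx∧dz)/∂y + ∂(coeff of dx∧dy)/∂z
  = ∂/∂x (-4*z) - ∂/∂y (2*z) + ∂/∂z (0).
Each of these terms simplifies to sums of mixed partials that cancel in pairs. The result is 0 (by equality of mixed partials for smooth functions — Schwarz / Clairaut).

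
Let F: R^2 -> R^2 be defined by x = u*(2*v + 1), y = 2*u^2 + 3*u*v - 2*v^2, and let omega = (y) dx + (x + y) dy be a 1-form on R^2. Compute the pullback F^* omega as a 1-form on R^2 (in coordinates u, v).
F^* omega = (8*u^3 + 30*u^2*v + 6*u^2 + 13*u*v^2 + 6*u*v - 10*v^3 - 2*v^2) du + (10*u^3 + 13*u^2*v + 3*u^2 - 30*u*v^2 - 4*u*v + 8*v^3) dv

Using F^*(f dg) = (f ∘ F) d(g ∘ F), substitute each coordinate x_i by F_i(u, v) in f_i, and replace dx_i by d F_i = (∂F_i/∂u) du + (∂F_i/∂v) dv.
  For the x component: f_1(F) = 2*u^2 + 3*u*v - 2*v^2; d F_1 = (2*v + 1) du + (2*u) dv
  For the y component: f_2(F) = 2*u^2 + 5*u*v + u - 2*v^2; d F_2 = (4*u + 3*v) du + (3*u - 4*v) dv
Combining and collecting du, dv coefficients:
  coeff of du: 8*u^3 + 30*u^2*v + 6*u^2 + 13*u*v^2 + 6*u*v - 10*v^3 - 2*v^2
  coeff of dv: 10*u^3 + 13*u^2*v + 3*u^2 - 30*u*v^2 - 4*u*v + 8*v^3
F^* omega = (8*u^3 + 30*u^2*v + 6*u^2 + 13*u*v^2 + 6*u*v - 10*v^3 - 2*v^2) du + (10*u^3 + 13*u^2*v + 3*u^2 - 30*u*v^2 - 4*u*v + 8*v^3) dv.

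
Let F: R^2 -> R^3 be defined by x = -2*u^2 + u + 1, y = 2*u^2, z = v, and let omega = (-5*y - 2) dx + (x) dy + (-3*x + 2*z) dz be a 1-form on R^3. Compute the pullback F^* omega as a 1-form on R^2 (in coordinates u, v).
F^* omega = (32*u^3 - 6*u^2 + 12*u - 2) du + (6*u^2 - 3*u + 2*v - 3) dv

Using F^*(f dg) = (f ∘ F) d(g ∘ F), substitute each coordinate x_i by F_i(u, v) in f_i, and replace dx_i by d F_i = (∂F_i/∂u) du + (∂F_i/∂v) dv.
  For the x component: f_1(F) = -10*u^2 - 2; d F_1 = (1 - 4*u) du + (0) dv
  For the y component: f_2(F) = -2*u^2 + u + 1; d F_2 = (4*u) du + (0) dv
  For the z component: f_3(F) = 6*u^2 - 3*u + 2*v - 3; d F_3 = (0) du + (1) dv
Combining and collecting du, dv coefficients:
  coeff of du: 32*u^3 - 6*u^2 + 12*u - 2
  coeff of dv: 6*u^2 - 3*u + 2*v - 3
F^* omega = (32*u^3 - 6*u^2 + 12*u - 2) du + (6*u^2 - 3*u + 2*v - 3) dv.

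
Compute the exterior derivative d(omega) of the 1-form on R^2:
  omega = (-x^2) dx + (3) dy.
d(omega) = 0

For a 1-form omega = sum_i f_i dx_i, the exterior derivative is
  d(omega) = sum_{i < j} (∂f_j/∂x_i - ∂f_i/∂x_j) dx_i ∧ dx_j.

Assembling: d(omega) = 0.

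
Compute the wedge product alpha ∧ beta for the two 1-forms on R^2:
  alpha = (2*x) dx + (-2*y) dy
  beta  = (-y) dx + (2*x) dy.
alpha ∧ beta = (4*x^2 - 2*y^2) dx ∧ dy

Distribute the wedge, using dx_i ∧ dx_j = -dx_j ∧ dx_i and dx_i ∧ dx_i = 0. For each pair (i, j) with i < j, the coefficient of dx_i ∧ dx_j in alpha ∧ beta is (alpha_i * beta_j - alpha_j * beta_i). Collecting: alpha ∧ beta = (4*x^2 - 2*y^2) dx ∧ dy.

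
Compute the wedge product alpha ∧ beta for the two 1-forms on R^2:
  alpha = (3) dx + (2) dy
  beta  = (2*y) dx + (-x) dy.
alpha ∧ beta = (-3*x - 4*y) dx ∧ dy

Distribute the wedge, using dx_i ∧ dx_j = -dx_j ∧ dx_i and dx_i ∧ dx_i = 0. For each pair (i, j) with i < j, the coefficient of dx_i ∧ dx_j in alpha ∧ beta is (alpha_i * beta_j - alpha_j * beta_i). Collecting: alpha ∧ beta = (-3*x - 4*y) dx ∧ dy.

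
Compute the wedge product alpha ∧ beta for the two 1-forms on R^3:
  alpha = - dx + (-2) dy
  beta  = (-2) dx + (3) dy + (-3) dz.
alpha ∧ beta = (-7) dx ∧ dy + (3) dx ∧ dz + (6) dy ∧ dz

Distribute the wedge, using dx_i ∧ dx_j = -dx_j ∧ dx_i and dx_i ∧ dx_i = 0. For each pair (i, j) with i < j, the coefficient of dx_i ∧ dx_j in alpha ∧ beta is (alpha_i * beta_j - alpha_j * beta_i). Collecting: alpha ∧ beta = (-7) dx ∧ dy + (3) dx ∧ dz + (6) dy ∧ dz.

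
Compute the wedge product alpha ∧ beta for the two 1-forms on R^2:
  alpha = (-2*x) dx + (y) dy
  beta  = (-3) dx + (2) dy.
alpha ∧ beta = (-4*x + 3*y) dx ∧ dy

Distribute the wedge, using dx_i ∧ dx_j = -dx_j ∧ dx_i and dx_i ∧ dx_i = 0. For each pair (i, j) with i < j, the coefficient of dx_i ∧ dx_j in alpha ∧ beta is (alpha_i * beta_j - alpha_j * beta_i). Collecting: alpha ∧ beta = (-4*x + 3*y) dx ∧ dy.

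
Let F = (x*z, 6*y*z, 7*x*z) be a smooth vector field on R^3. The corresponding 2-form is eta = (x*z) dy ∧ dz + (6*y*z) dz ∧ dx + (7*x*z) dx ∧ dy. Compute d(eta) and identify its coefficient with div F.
d(eta) = (7*x + 7*z) dx ∧ dy ∧ dz; div F = 7*x + 7*z

For a 2-form in R^3 of the form above, applying d gives a 3-form with coefficient ∂P/∂x + ∂Q/∂y + ∂R/∂z:
  ∂P/∂x = z
  ∂Q/∂y = 6*z
  ∂R/∂z = 7*x
Sum = 7*x + 7*z, which is exactly div F.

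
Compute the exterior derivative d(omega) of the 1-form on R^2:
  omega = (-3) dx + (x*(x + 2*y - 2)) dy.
d(omega) = (2*x + 2*y - 2) dx ∧ dy

For a 1-form omega = sum_i f_i dx_i, the exterior derivative is
  d(omega) = sum_{i < j} (∂f_j/∂x_i - ∂f_i/∂x_j) dx_i ∧ dx_j.
  coefficient of dx ∧ dy: ∂f_2/∂x - ∂f_1/∂y = ∂(x*(x + 2*y - 2))/∂x - ∂(-3)/∂y = 2*x + 2*y - 2
Assembling: d(omega) = (2*x + 2*y - 2) dx ∧ dy.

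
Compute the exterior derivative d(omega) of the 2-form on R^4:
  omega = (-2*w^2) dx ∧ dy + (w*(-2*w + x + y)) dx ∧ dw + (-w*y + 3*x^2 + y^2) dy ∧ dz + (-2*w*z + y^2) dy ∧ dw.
d(omega) = (-5*w) dx ∧ dy ∧ dw + (6*x) dx ∧ dy ∧ dz + (2*w - y) dy ∧ dz ∧ dw

For a 2-form omega = sum_{i<j} g_{ij} dx_i ∧ dx_j, the exterior derivative is
  d(omega) = sum_{i<j} d(g_{ij}) ∧ dx_i ∧ dx_j = sum_{i<j, k} (∂g_{ij}/∂x_k) dx_k ∧ dx_i ∧ dx_j.
Expand each term, using dx_k ∧ dx_i ∧ dx_j = sgn(permutation) dx_{(a)} ∧ dx_{(b)} ∧ dx_{(c)} with (a < b < c) sorted:
  d(-2*w^2) includes (∂/∂w)(-2*w^2) dw = (-4*w) dw, which multiplied by dx ∧ dy gives (-4*w) dx ∧ dy ∧ dw
  d(w*(-2*w + x + y)) includes (∂/∂y)(w*(-2*w + x + y)) dy = (w) dy, which multiplied by dx ∧ dw gives (-w) dx ∧ dy ∧ dw
  d(-w*y + 3*x^2 + y^2) includes (∂/∂x)(-w*y + 3*x^2 + y^2) dx = (6*x) dx, which multiplied by dy ∧ dz gives (6*x) dx ∧ dy ∧ dz
  d(-w*y + 3*x^2 + y^2) includes (∂/∂w)(-w*y + 3*x^2 + y^2) dw = (-y) dw, which multiplied by dy ∧ dz gives (-y) dy ∧ dz ∧ dw
  d(-2*w*z + y^2) includes (∂/∂z)(-2*w*z + y^2) dz = (-2*w) dz, which multiplied by dy ∧ dw gives (2*w) dy ∧ dz ∧ dw
Collecting like 3-forms: d(omega) = (-5*w) dx ∧ dy ∧ dw + (6*x) dx ∧ dy ∧ dz + (2*w - y) dy ∧ dz ∧ dw.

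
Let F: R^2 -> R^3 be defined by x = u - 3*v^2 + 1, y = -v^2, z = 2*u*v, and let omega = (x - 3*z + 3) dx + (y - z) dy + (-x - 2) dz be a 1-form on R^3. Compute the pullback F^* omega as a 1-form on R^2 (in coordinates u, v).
F^* omega = (-8*u*v + u + 6*v^3 - 3*v^2 - 6*v + 4) du + (-2*u^2 + 46*u*v^2 - 6*u*v - 6*u + 20*v^3 - 24*v) dv

Using F^*(f dg) = (f ∘ F) d(g ∘ F), substitute each coordinate x_i by F_i(u, v) in f_i, and replace dx_i by d F_i = (∂F_i/∂u) du + (∂F_i/∂v) dv.
  For the x component: f_1(F) = -6*u*v + u - 3*v^2 + 4; d F_1 = (1) du + (-6*v) dv
  For the y component: f_2(F) = v*(-2*u - v); d F_2 = (0) du + (-2*v) dv
  For the z component: f_3(F) = -u + 3*v^2 - 3; d F_3 = (2*v) du + (2*u) dv
Combining and collecting du, dv coefficients:
  coeff of du: -8*u*v + u + 6*v^3 - 3*v^2 - 6*v + 4
  coeff of dv: -2*u^2 + 46*u*v^2 - 6*u*v - 6*u + 20*v^3 - 24*v
F^* omega = (-8*u*v + u + 6*v^3 - 3*v^2 - 6*v + 4) du + (-2*u^2 + 46*u*v^2 - 6*u*v - 6*u + 20*v^3 - 24*v) dv.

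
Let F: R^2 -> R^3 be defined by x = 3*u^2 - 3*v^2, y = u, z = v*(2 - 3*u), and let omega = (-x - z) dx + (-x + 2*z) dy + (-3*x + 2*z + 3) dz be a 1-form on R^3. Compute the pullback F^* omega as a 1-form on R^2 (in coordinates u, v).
F^* omega = (-18*u^3 + 45*u^2*v - 3*u^2 + 36*u*v^2 - 18*u*v - 27*v^3 - 9*v^2 - 5*v) du + (27*u^3 + 36*u^2*v - 18*u^2 - 45*u*v^2 - 24*u*v - 9*u - 18*v^3 + 30*v^2 + 8*v + 6) dv

Using F^*(f dg) = (f ∘ F) d(g ∘ F), substitute each coordinate x_i by F_i(u, v) in f_i, and replace dx_i by d F_i = (∂F_i/∂u) du + (∂F_i/∂v) dv.
  For the x component: f_1(F) = -3*u^2 + 3*u*v + 3*v^2 - 2*v; d F_1 = (6*u) du + (-6*v) dv
  For the y component: f_2(F) = -3*u^2 - 6*u*v + 3*v^2 + 4*v; d F_2 = (1) du + (0) dv
  For the z component: f_3(F) = -9*u^2 - 6*u*v + 9*v^2 + 4*v + 3; d F_3 = (-3*v) du + (2 - 3*u) dv
Combining and collecting du, dv coefficients:
  coeff of du: -18*u^3 + 45*u^2*v - 3*u^2 + 36*u*v^2 - 18*u*v - 27*v^3 - 9*v^2 - 5*v
  coeff of dv: 27*u^3 + 36*u^2*v - 18*u^2 - 45*u*v^2 - 24*u*v - 9*u - 18*v^3 + 30*v^2 + 8*v + 6
F^* omega = (-18*u^3 + 45*u^2*v - 3*u^2 + 36*u*v^2 - 18*u*v - 27*v^3 - 9*v^2 - 5*v) du + (27*u^3 + 36*u^2*v - 18*u^2 - 45*u*v^2 - 24*u*v - 9*u - 18*v^3 + 30*v^2 + 8*v + 6) dv.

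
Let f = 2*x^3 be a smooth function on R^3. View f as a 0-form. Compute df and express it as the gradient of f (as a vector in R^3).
df = (6*x^2) dx + (0) dy + (0) dz; grad f = (6*x^2, 0, 0)

For a 0-form f, d f = (∂f/∂x) dx + (∂f/∂y) dy + (∂f/∂z) dz. The components of the vector representation are exactly the entries of grad f in Cartesian coordinates:
  ∂f/∂x = 6*x^2
  ∂f/∂y = 0
  ∂f/∂z = 0.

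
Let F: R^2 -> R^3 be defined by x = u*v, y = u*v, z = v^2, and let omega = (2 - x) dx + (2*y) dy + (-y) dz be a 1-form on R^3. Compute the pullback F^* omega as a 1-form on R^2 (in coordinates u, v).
F^* omega = (v*(u*v + 2)) du + (u*(u*v - 2*v^2 + 2)) dv

Using F^*(f dg) = (f ∘ F) d(g ∘ F), substitute each coordinate x_i by F_i(u, v) in f_i, and replace dx_i by d F_i = (∂F_i/∂u) du + (∂F_i/∂v) dv.
  For the x component: f_1(F) = -u*v + 2; d F_1 = (v) du + (u) dv
  For the y component: f_2(F) = 2*u*v; d F_2 = (v) du + (u) dv
  For the z component: f_3(F) = -u*v; d F_3 = (0) du + (2*v) dv
Combining and collecting du, dv coefficients:
  coeff of du: v*(u*v + 2)
  coeff of dv: u*(u*v - 2*v^2 + 2)
F^* omega = (v*(u*v + 2)) du + (u*(u*v - 2*v^2 + 2)) dv.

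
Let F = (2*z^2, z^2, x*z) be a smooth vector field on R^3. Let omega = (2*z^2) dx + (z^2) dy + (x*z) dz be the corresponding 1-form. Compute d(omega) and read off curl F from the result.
d(omega) = (-2*z) dy ∧ dz + (3*z) dz ∧ dx + (0) dx ∧ dy; curl F = (-2*z, 3*z, 0)

d omega = sum_{i<j} (∂f_j/∂x_i - ∂f_i/∂x_j) dx_i ∧ dx_j. Under the identification (dy ∧ dz, dz ∧ dx, dx ∧ dy) ↔ (e_x, e_y, e_z), the coefficients are exactly the components of curl F. Compute:
  ∂R/∂y - ∂Q/∂z = (0) - (2*z) = -2*z
  ∂P/∂z - ∂R/∂x = (4*z) - (z) = 3*z
  ∂Q/∂x - ∂P/∂y = (0) - (0) = 0.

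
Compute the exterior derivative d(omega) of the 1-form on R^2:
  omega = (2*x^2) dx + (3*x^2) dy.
d(omega) = (6*x) dx ∧ dy

For a 1-form omega = sum_i f_i dx_i, the exterior derivative is
  d(omega) = sum_{i < j} (∂f_j/∂x_i - ∂f_i/∂x_j) dx_i ∧ dx_j.
  coefficient of dx ∧ dy: ∂f_2/∂x - ∂f_1/∂y = ∂(3*x^2)/∂x - ∂(2*x^2)/∂y = 6*x
Assembling: d(omega) = (6*x) dx ∧ dy.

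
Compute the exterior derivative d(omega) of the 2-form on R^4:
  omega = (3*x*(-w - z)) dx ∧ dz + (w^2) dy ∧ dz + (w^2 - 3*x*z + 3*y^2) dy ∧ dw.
d(omega) = (-3*x) dx ∧ dz ∧ dw + (2*w + 3*x) dy ∧ dz ∧ dw + (-3*z) dx ∧ dy ∧ dw

For a 2-form omega = sum_{i<j} g_{ij} dx_i ∧ dx_j, the exterior derivative is
  d(omega) = sum_{i<j} d(g_{ij}) ∧ dx_i ∧ dx_j = sum_{i<j, k} (∂g_{ij}/∂x_k) dx_k ∧ dx_i ∧ dx_j.
Expand each term, using dx_k ∧ dx_i ∧ dx_j = sgn(permutation) dx_{(a)} ∧ dx_{(b)} ∧ dx_{(c)} with (a < b < c) sorted:
  d(3*x*(-w - z)) includes (∂/∂w)(3*x*(-w - z)) dw = (-3*x) dw, which multiplied by dx ∧ dz gives (-3*x) dx ∧ dz ∧ dw
  d(w^2) includes (∂/∂w)(w^2) dw = (2*w) dw, which multiplied by dy ∧ dz gives (2*w) dy ∧ dz ∧ dw
  d(w^2 - 3*x*z + 3*y^2) includes (∂/∂x)(w^2 - 3*x*z + 3*y^2) dx = (-3*z) dx, which multiplied by dy ∧ dw gives (-3*z) dx ∧ dy ∧ dw
  d(w^2 - 3*x*z + 3*y^2) includes (∂/∂z)(w^2 - 3*x*z + 3*y^2) dz = (-3*x) dz, which multiplied by dy ∧ dw gives (3*x) dy ∧ dz ∧ dw
Collecting like 3-forms: d(omega) = (-3*x) dx ∧ dz ∧ dw + (2*w + 3*x) dy ∧ dz ∧ dw + (-3*z) dx ∧ dy ∧ dw.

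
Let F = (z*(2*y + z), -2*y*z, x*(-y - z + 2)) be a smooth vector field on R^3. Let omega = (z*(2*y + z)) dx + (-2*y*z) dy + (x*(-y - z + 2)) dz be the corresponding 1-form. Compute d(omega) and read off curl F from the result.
d(omega) = (-x + 2*y) dy ∧ dz + (3*y + 3*z - 2) dz ∧ dx + (-2*z) dx ∧ dy; curl F = (-x + 2*y, 3*y + 3*z - 2, -2*z)

d omega = sum_{i<j} (∂f_j/∂x_i - ∂f_i/∂x_j) dx_i ∧ dx_j. Under the identification (dy ∧ dz, dz ∧ dx, dx ∧ dy) ↔ (e_x, e_y, e_z), the coefficients are exactly the components of curl F. Compute:
  ∂R/∂y - ∂Q/∂z = (-x) - (-2*y) = -x + 2*y
  ∂P/∂z - ∂R/∂x = (2*y + 2*z) - (-y - z + 2) = 3*y + 3*z - 2
  ∂Q/∂x - ∂P/∂y = (0) - (2*z) = -2*z.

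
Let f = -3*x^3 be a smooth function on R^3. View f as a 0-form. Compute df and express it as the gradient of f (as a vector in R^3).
df = (-9*x^2) dx + (0) dy + (0) dz; grad f = (-9*x^2, 0, 0)

For a 0-form f, d f = (∂f/∂x) dx + (∂f/∂y) dy + (∂f/∂z) dz. The components of the vector representation are exactly the entries of grad f in Cartesian coordinates:
  ∂f/∂x = -9*x^2
  ∂f/∂y = 0
  ∂f/∂z = 0.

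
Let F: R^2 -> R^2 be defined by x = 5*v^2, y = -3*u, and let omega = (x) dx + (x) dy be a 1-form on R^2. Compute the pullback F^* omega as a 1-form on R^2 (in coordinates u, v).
F^* omega = (-15*v^2) du + (50*v^3) dv

Using F^*(f dg) = (f ∘ F) d(g ∘ F), substitute each coordinate x_i by F_i(u, v) in f_i, and replace dx_i by d F_i = (∂F_i/∂u) du + (∂F_i/∂v) dv.
  For the x component: f_1(F) = 5*v^2; d F_1 = (0) du + (10*v) dv
  For the y component: f_2(F) = 5*v^2; d F_2 = (-3) du + (0) dv
Combining and collecting du, dv coefficients:
  coeff of du: -15*v^2
  coeff of dv: 50*v^3
F^* omega = (-15*v^2) du + (50*v^3) dv.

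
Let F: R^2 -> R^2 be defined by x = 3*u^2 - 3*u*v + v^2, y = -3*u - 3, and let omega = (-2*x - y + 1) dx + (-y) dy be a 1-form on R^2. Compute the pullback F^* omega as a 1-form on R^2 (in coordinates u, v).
F^* omega = (-36*u^3 + 54*u^2*v + 18*u^2 - 30*u*v^2 - 9*u*v + 15*u + 6*v^3 - 12*v - 9) du + (18*u^3 - 30*u^2*v - 9*u^2 + 18*u*v^2 + 6*u*v - 12*u - 4*v^3 + 8*v) dv

Using F^*(f dg) = (f ∘ F) d(g ∘ F), substitute each coordinate x_i by F_i(u, v) in f_i, and replace dx_i by d F_i = (∂F_i/∂u) du + (∂F_i/∂v) dv.
  For the x component: f_1(F) = -6*u^2 + 6*u*v + 3*u - 2*v^2 + 4; d F_1 = (6*u - 3*v) du + (-3*u + 2*v) dv
  For the y component: f_2(F) = 3*u + 3; d F_2 = (-3) du + (0) dv
Combining and collecting du, dv coefficients:
  coeff of du: -36*u^3 + 54*u^2*v + 18*u^2 - 30*u*v^2 - 9*u*v + 15*u + 6*v^3 - 12*v - 9
  coeff of dv: 18*u^3 - 30*u^2*v - 9*u^2 + 18*u*v^2 + 6*u*v - 12*u - 4*v^3 + 8*v
F^* omega = (-36*u^3 + 54*u^2*v + 18*u^2 - 30*u*v^2 - 9*u*v + 15*u + 6*v^3 - 12*v - 9) du + (18*u^3 - 30*u^2*v - 9*u^2 + 18*u*v^2 + 6*u*v - 12*u - 4*v^3 + 8*v) dv.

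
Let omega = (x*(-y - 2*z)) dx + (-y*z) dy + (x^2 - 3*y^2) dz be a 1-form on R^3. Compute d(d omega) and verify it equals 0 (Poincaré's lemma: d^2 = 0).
d(d omega) = 0

Step 1: d omega = sum_{i<j} (∂f_j/∂x_i - ∂f_i/∂x_j) dx_i ∧ dx_j:
  coeff of dx ∧ dy: x
  coeff of dx ∧ dz: 4*x
  coeff of dy ∧ dz: -5*y
Step 2: Apply d again to each 2-form coefficient. The only possible 3-form in R^3 is dx ∧ dy ∧ dz, with coefficient
  ∂(coeff of dy∧dz)/∂x - ∂(coeff of dx∧dz)/∂y + ∂(coeff of dx∧dy)/∂z
  = ∂/∂x (-5*y) - ∂/∂y (4*x) + ∂/∂z (x).
Each of these terms simplifies to sums of mixed partials that cancel in pairs. The result is 0 (by equality of mixed partials for smooth functions — Schwarz / Clairaut).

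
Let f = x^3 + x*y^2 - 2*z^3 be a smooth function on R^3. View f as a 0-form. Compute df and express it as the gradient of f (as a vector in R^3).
df = (3*x^2 + y^2) dx + (2*x*y) dy + (-6*z^2) dz; grad f = (3*x^2 + y^2, 2*x*y, -6*z^2)

For a 0-form f, d f = (∂f/∂x) dx + (∂f/∂y) dy + (∂f/∂z) dz. The components of the vector representation are exactly the entries of grad f in Cartesian coordinates:
  ∂f/∂x = 3*x^2 + y^2
  ∂f/∂y = 2*x*y
  ∂f/∂z = -6*z^2.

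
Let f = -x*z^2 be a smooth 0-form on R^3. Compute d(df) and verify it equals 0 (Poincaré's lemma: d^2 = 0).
d(df) = 0

Step 1: df = sum_i (∂f/∂x_i) dx_i = (-z^2) dx + (0) dy + (-2*x*z) dz.
Step 2: Apply d again. Using the 1-form formula, the coefficient of dx ∧ dy in d(df) is ∂^2 f/∂x ∂y - ∂^2 f/∂y ∂x = (0) - (0) = 0 (equality of mixed partials for smooth f).
Similarly for dx ∧ dz and dy ∧ dz — all coefficients vanish. So d(df) = 0.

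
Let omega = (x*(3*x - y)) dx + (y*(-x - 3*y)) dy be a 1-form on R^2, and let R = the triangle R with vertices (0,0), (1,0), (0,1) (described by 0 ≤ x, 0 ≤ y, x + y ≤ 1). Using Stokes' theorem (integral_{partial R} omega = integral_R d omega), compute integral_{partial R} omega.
integral_(partial R) omega = 0

Stokes: integral_partial_R omega = integral_R d omega with d omega = (∂Q/∂x - ∂P/∂y) dx ∧ dy.
  ∂Q/∂x = -y
  ∂P/∂y = -x
  integrand = ∂Q/∂x - ∂P/∂y = x - y.
Integrating over R: integral_0^1 integral_0^{1-x} (x - y) dy dx = 0.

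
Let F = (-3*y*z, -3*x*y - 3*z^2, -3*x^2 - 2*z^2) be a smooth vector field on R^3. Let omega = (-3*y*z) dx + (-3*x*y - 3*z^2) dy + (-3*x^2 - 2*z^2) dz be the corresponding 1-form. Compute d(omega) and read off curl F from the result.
d(omega) = (6*z) dy ∧ dz + (6*x - 3*y) dz ∧ dx + (-3*y + 3*z) dx ∧ dy; curl F = (6*z, 6*x - 3*y, -3*y + 3*z)

d omega = sum_{i<j} (∂f_j/∂x_i - ∂f_i/∂x_j) dx_i ∧ dx_j. Under the identification (dy ∧ dz, dz ∧ dx, dx ∧ dy) ↔ (e_x, e_y, e_z), the coefficients are exactly the components of curl F. Compute:
  ∂R/∂y - ∂Q/∂z = (0) - (-6*z) = 6*z
  ∂P/∂z - ∂R/∂x = (-3*y) - (-6*x) = 6*x - 3*y
  ∂Q/∂x - ∂P/∂y = (-3*y) - (-3*z) = -3*y + 3*z.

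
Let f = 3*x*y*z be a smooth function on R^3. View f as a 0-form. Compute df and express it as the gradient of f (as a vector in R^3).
df = (3*y*z) dx + (3*x*z) dy + (3*x*y) dz; grad f = (3*y*z, 3*x*z, 3*x*y)

For a 0-form f, d f = (∂f/∂x) dx + (∂f/∂y) dy + (∂f/∂z) dz. The components of the vector representation are exactly the entries of grad f in Cartesian coordinates:
  ∂f/∂x = 3*y*z
  ∂f/∂y = 3*x*z
  ∂f/∂z = 3*x*y.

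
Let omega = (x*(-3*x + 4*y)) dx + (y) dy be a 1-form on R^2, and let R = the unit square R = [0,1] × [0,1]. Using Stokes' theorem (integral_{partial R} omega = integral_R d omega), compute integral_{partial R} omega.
integral_(partial R) omega = -2

Stokes: integral_partial_R omega = integral_R d omega with d omega = (∂Q/∂x - ∂P/∂y) dx ∧ dy.
  ∂Q/∂x = 0
  ∂P/∂y = 4*x
  integrand = ∂Q/∂x - ∂P/∂y = -4*x.
Integrating over R: integral_0^1 integral_0^1 (-4*x) dx dy = -2.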